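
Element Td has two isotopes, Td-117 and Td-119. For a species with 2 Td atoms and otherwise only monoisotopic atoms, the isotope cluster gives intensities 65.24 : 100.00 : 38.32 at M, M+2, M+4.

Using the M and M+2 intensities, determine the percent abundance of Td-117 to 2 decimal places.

Let p = fractional abundance of Td-117. I(M+2)/I(M) = [C(2,1)·p^1·(1−p)] / p^2 = 2·(1−p)/p = 100.00/65.24 = 1.5328
(1−p)/p = 1.5328/2 = 0.7664  ⇒  p = 1/(1 + 0.7664) = 0.5661
Td-117: 56.61%, Td-119: 43.39%.

56.61%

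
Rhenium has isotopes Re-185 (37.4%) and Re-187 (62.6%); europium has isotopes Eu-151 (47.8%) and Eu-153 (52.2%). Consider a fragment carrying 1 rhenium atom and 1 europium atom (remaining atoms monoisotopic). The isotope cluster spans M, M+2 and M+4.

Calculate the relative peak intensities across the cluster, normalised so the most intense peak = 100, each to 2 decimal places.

Rhenium pattern (n=1): 0.3740 : 0.6260
Europium pattern (n=1): 0.4780 : 0.5220
Convolve the two distributions (both contribute in 2-u steps):
  M: 0.3740×0.4780 = 0.178772
  M+2: 0.3740×0.5220 + 0.6260×0.4780 = 0.494456
  M+4: 0.6260×0.5220 = 0.326772
Scale to base peak (0.494456) = 100: 36.16 : 100.00 : 66.09

36.16 : 100.00 : 66.09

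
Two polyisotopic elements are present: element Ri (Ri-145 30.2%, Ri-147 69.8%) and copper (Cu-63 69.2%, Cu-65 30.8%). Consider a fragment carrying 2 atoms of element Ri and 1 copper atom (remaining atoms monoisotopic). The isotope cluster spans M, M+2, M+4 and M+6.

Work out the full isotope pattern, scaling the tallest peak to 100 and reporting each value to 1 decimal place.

Element Ri pattern (n=2): 0.091204 : 0.421592 : 0.487204
Copper pattern (n=1): 0.6920 : 0.3080
Convolve the two distributions (both contribute in 2-u steps):
  M: 0.091204×0.6920 = 0.063113
  M+2: 0.091204×0.3080 + 0.421592×0.6920 = 0.319832
  M+4: 0.421592×0.3080 + 0.487204×0.6920 = 0.466996
  M+6: 0.487204×0.3080 = 0.150059
Scale to base peak (0.466996) = 100: 13.5 : 68.5 : 100.0 : 32.1

13.5 : 68.5 : 100.0 : 32.1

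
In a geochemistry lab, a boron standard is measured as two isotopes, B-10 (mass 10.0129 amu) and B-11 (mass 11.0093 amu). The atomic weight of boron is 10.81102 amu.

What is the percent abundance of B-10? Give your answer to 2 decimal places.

19.90%

With x = fraction of B-10 (so B-11 is 1 − x):
10.0129·x + 11.0093·(1 − x) = 10.81102
(10.0129 − 11.0093)·x = 10.81102 − 11.0093
x = -0.19828 / -0.9964 = 0.19900 → 19.90% B-10, 80.10% B-11.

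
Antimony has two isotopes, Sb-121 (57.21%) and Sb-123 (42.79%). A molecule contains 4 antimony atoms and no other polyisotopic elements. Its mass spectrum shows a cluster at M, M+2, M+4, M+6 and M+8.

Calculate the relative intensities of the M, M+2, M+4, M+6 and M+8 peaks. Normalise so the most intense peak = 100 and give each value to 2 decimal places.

29.79 : 89.13 : 100.00 : 49.86 : 9.32

Expanding (0.5721 + 0.4279)^4:
P(M) = 0.5721^4 = 0.107124
P(M+2) = 4 × 0.5721^3 × 0.4279^1 = 0.320493
P(M+4) = 6 × 0.5721^2 × 0.4279^2 = 0.359567
P(M+6) = 4 × 0.5721^1 × 0.4279^3 = 0.179291
P(M+8) = 0.4279^4 = 0.033525
The M+4 peak is largest (0.359567); scaling to 100 gives 29.79 : 89.13 : 100.00 : 49.86 : 9.32.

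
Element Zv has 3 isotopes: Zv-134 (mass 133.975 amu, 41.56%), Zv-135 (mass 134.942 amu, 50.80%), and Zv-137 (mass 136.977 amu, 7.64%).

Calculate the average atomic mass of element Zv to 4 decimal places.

Weight each isotope mass by its fractional abundance: 0.4156 × 133.975 + 0.5080 × 134.942 + 0.0764 × 136.977
= 55.68001 + 68.55054 + 10.46504 = 134.69559 amu

134.6956 amu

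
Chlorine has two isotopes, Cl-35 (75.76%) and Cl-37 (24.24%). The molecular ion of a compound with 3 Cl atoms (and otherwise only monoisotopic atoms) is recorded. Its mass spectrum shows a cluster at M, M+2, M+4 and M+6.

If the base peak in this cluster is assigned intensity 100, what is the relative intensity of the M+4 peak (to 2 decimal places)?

30.71

Term probabilities: M 0.4348, M+2 0.4174, M+4 0.1335, M+6 0.0142. Base peak = M.
P(M) = C(3,0) × 0.7576^3 × 0.2424^0 = 1 × 0.4348304 × 1.0000 = 0.434830 (base)
P(M+4) = C(3,2) × 0.7576^1 × 0.2424^2 = 3 × 0.7576 × 0.05875776 = 0.133545
Relative intensity = 0.133545 / 0.434830 × 100 = 30.71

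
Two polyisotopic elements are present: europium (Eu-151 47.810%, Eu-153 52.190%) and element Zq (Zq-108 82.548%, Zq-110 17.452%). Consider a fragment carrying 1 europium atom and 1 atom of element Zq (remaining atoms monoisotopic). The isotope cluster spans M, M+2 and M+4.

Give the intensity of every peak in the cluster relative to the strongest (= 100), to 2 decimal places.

76.74 : 100.00 : 17.71

Europium pattern (n=1): 0.4781 : 0.5219
Element Zq pattern (n=1): 0.82548 : 0.17452
Convolve the two distributions (both contribute in 2-u steps):
  M: 0.4781×0.82548 = 0.394662
  M+2: 0.4781×0.17452 + 0.5219×0.82548 = 0.514256
  M+4: 0.5219×0.17452 = 0.091082
Scale to base peak (0.514256) = 100: 76.74 : 100.00 : 17.71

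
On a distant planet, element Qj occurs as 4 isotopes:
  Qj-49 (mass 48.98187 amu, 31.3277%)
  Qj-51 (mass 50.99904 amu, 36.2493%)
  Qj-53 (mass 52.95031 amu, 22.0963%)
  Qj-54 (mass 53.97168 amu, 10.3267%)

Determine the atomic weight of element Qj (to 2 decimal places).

51.11 amu

The abundance-weighted mean is 0.313277 × 48.98187 + 0.362493 × 50.99904 + 0.220963 × 52.95031 + 0.103267 × 53.97168
= 15.344893 + 18.486795 + 11.700059 + 5.573493 = 51.105240 amu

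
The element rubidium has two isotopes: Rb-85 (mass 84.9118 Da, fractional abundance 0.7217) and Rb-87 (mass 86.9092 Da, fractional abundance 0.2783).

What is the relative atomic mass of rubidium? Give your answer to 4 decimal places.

Ar = Σ fᵢ·mᵢ = 0.7217 × 84.9118 + 0.2783 × 86.9092
= 61.28085 + 24.18683 = 85.46768 Da

85.4677 Da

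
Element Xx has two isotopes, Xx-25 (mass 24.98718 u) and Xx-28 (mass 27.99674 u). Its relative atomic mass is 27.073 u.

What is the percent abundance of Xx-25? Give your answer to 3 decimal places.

Let x be the fractional abundance of Xx-25; then Xx-28 has abundance 1 − x.
24.98718·x + 27.99674·(1 − x) = 27.073
(24.98718 − 27.99674)·x = 27.073 − 27.99674
x = -0.92374 / -3.00956 = 0.30694 → 30.694% Xx-25, 69.306% Xx-28.

30.694%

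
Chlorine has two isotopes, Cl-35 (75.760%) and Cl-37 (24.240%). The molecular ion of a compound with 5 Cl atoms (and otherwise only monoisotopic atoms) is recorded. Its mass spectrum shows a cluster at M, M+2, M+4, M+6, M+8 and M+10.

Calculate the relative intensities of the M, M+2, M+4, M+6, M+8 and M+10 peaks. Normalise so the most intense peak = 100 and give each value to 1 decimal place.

The 5 Cl atoms are independent, so intensities follow the terms of (0.75760 + 0.24240)^5.
P(M) = 0.75760^5 = 0.249574
P(M+2) = 5 × 0.75760^4 × 0.24240^1 = 0.399266
P(M+4) = 10 × 0.75760^3 × 0.24240^2 = 0.255497
P(M+6) = 10 × 0.75760^2 × 0.24240^3 = 0.081748
P(M+8) = 5 × 0.75760^1 × 0.24240^4 = 0.013078
P(M+10) = 0.24240^5 = 0.000837
The M+2 peak is largest (0.399266); scaling to 100 gives 62.5 : 100.0 : 64.0 : 20.5 : 3.3 : 0.2.

62.5 : 100.0 : 64.0 : 20.5 : 3.3 : 0.2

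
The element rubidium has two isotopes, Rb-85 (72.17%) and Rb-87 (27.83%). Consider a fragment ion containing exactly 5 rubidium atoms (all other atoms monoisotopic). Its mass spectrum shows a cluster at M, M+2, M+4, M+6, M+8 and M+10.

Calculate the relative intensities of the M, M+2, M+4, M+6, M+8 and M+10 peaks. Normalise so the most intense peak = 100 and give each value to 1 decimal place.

51.9 : 100.0 : 77.1 : 29.7 : 5.7 : 0.4

Each Rb atom is independently Rb-85 (p = 0.7217) or Rb-87 (q = 0.2783); the cluster is the binomial expansion (p + q)^5.
P(M) = 0.7217^5 = 0.195787
P(M+2) = 5 × 0.7217^4 × 0.2783^1 = 0.377494
P(M+4) = 10 × 0.7217^3 × 0.2783^2 = 0.291136
P(M+6) = 10 × 0.7217^2 × 0.2783^3 = 0.112267
P(M+8) = 5 × 0.7217^1 × 0.2783^4 = 0.021646
P(M+10) = 0.2783^5 = 0.001669
The M+2 peak is largest (0.377494); scaling to 100 gives 51.9 : 100.0 : 77.1 : 29.7 : 5.7 : 0.4.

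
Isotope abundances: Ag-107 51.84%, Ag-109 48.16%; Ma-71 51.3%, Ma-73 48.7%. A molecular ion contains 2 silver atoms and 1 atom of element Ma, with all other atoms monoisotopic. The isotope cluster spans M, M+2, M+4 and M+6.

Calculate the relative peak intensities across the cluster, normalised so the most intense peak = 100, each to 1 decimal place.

35.6 : 100.0 : 93.6 : 29.2

Silver pattern (n=2): 0.26873856 : 0.49932288 : 0.23193856
Element Ma pattern (n=1): 0.5130 : 0.4870
Convolve the two distributions (both contribute in 2-u steps):
  M: 0.26873856×0.5130 = 0.137863
  M+2: 0.26873856×0.4870 + 0.49932288×0.5130 = 0.387028
  M+4: 0.49932288×0.4870 + 0.23193856×0.5130 = 0.362155
  M+6: 0.23193856×0.4870 = 0.112954
Scale to base peak (0.387028) = 100: 35.6 : 100.0 : 93.6 : 29.2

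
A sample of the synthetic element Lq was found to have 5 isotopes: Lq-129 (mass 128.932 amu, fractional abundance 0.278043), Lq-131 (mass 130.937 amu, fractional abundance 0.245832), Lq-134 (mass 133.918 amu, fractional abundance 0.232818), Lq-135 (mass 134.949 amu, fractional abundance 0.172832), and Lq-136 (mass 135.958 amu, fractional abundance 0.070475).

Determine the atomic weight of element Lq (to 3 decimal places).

Ar = Σ fᵢ·mᵢ = 0.278043 × 128.932 + 0.245832 × 130.937 + 0.232818 × 133.918 + 0.172832 × 134.949 + 0.070475 × 135.958
= 35.8486 + 32.1885 + 31.1785 + 23.3235 + 9.5816 = 132.1207 amu

132.121 amu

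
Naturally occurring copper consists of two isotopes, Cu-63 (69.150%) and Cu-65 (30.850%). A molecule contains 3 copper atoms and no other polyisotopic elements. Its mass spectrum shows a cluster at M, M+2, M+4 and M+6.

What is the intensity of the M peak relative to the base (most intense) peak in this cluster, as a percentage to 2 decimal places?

(0.69150 + 0.30850)^3 gives M 0.3307, M+2 0.4425, M+4 0.1974, M+6 0.0294; the largest is M+2.
P(M+2) = C(3,1) × 0.69150^2 × 0.30850^1 = 3 × 0.47817225 × 0.3085 = 0.442548 (base)
P(M) = C(3,0) × 0.69150^3 × 0.30850^0 = 1 × 0.33065611 × 1.0000 = 0.330656
Relative intensity = 0.330656 / 0.442548 × 100 = 74.72

74.72%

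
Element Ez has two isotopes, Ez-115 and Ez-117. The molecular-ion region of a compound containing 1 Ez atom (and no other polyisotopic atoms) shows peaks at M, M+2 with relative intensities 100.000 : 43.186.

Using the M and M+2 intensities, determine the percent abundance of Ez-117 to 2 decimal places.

30.16%

Write p for the Ez-115 fraction. I(M+2)/I(M) = [C(1,1)·p^0·(1−p)] / p^1 = 1·(1−p)/p = 43.186/100.000 = 0.4319
(1−p)/p = 0.4319/1 = 0.4319  ⇒  p = 1/(1 + 0.4319) = 0.6984
Ez-115: 69.84%, Ez-117: 30.16%.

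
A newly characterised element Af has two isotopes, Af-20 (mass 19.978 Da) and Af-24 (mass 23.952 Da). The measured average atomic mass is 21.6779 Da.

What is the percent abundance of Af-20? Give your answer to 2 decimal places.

With x = fraction of Af-20 (so Af-24 is 1 − x):
19.978·x + 23.952·(1 − x) = 21.6779
(19.978 − 23.952)·x = 21.6779 − 23.952
x = -2.2741 / -3.974 = 0.57224 → 57.22% Af-20, 42.78% Af-24.

57.22%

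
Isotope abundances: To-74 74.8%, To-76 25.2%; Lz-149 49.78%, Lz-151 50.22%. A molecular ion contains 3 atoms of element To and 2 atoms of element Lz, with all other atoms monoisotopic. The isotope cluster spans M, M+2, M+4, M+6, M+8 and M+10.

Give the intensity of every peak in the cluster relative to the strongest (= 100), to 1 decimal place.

29.4 : 89.1 : 100.0 : 51.6 : 12.5 : 1.1

Element To pattern (n=3): 0.41850899 : 0.42298502 : 0.14250298 : 0.01600301
Element Lz pattern (n=2): 0.24780484 : 0.49999032 : 0.25220484
Convolve the two distributions (both contribute in 2-u steps):
  M: 0.41850899×0.24780484 = 0.103709
  M+2: 0.41850899×0.49999032 + 0.42298502×0.24780484 = 0.314068
  M+4: 0.41850899×0.25220484 + 0.42298502×0.49999032 + 0.14250298×0.24780484 = 0.352351
  M+6: 0.42298502×0.25220484 + 0.14250298×0.49999032 + 0.01600301×0.24780484 = 0.181895
  M+8: 0.14250298×0.25220484 + 0.01600301×0.49999032 = 0.043941
  M+10: 0.01600301×0.25220484 = 0.004036
Scale to base peak (0.352351) = 100: 29.4 : 89.1 : 100.0 : 51.6 : 12.5 : 1.1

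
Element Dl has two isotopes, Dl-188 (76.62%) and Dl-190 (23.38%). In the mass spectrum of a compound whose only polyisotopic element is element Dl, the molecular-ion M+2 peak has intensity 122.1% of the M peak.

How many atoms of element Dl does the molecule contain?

For n independent Dl atoms, I(M+2)/I(M) = n · (abundance Dl-190) / (abundance Dl-188) = n · 0.2338/0.7662.
n = 1.221 × 0.7662/0.2338 = 4.00 ≈ 4

4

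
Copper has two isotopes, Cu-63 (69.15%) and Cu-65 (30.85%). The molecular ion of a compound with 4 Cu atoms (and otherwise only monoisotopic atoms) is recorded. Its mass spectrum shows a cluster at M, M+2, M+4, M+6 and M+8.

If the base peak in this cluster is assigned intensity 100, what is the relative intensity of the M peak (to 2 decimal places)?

(0.6915 + 0.3085)^4 gives M 0.2286, M+2 0.4080, M+4 0.2731, M+6 0.0812, M+8 0.0091; the largest is M+2.
P(M+2) = C(4,1) × 0.6915^3 × 0.3085^1 = 4 × 0.33065611 × 0.3085 = 0.408030 (base)
P(M) = C(4,0) × 0.6915^4 × 0.3085^0 = 1 × 0.2286487 × 1.0000 = 0.228649
Relative intensity = 0.228649 / 0.408030 × 100 = 56.04

56.04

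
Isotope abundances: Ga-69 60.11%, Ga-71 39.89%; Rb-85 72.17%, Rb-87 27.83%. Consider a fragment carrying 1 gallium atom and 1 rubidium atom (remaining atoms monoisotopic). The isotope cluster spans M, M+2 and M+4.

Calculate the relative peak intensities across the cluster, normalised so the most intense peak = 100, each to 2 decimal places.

95.31 : 100.00 : 24.39

Gallium pattern (n=1): 0.6011 : 0.3989
Rubidium pattern (n=1): 0.7217 : 0.2783
Convolve the two distributions (both contribute in 2-u steps):
  M: 0.6011×0.7217 = 0.433814
  M+2: 0.6011×0.2783 + 0.3989×0.7217 = 0.455172
  M+4: 0.3989×0.2783 = 0.111014
Scale to base peak (0.455172) = 100: 95.31 : 100.00 : 24.39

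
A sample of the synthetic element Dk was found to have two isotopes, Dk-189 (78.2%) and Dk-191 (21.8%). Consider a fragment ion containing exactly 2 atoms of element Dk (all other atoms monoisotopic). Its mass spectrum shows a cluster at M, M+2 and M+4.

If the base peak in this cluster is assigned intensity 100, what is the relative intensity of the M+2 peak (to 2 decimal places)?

55.75

(0.782 + 0.218)^2 gives M 0.6115, M+2 0.3410, M+4 0.0475; the largest is M.
P(M) = C(2,0) × 0.782^2 × 0.218^0 = 1 × 0.611524 × 1.0000 = 0.611524 (base)
P(M+2) = C(2,1) × 0.782^1 × 0.218^1 = 2 × 0.7820 × 0.2180 = 0.340952
Relative intensity = 0.340952 / 0.611524 × 100 = 55.75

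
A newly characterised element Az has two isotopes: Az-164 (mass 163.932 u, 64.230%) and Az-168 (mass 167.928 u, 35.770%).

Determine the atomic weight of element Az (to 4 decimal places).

165.3614 u

The abundance-weighted mean is 0.64230 × 163.932 + 0.35770 × 167.928
= 105.29352 + 60.06785 = 165.36137 u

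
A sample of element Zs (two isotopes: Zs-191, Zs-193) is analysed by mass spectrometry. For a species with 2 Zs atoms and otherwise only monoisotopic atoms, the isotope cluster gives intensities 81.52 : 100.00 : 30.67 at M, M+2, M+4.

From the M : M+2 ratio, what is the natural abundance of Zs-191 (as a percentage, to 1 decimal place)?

62.0%

If p is the fraction of Zs that is Zs-191, then I(M+2)/I(M) = [C(2,1)·p^1·(1−p)] / p^2 = 2·(1−p)/p = 100.00/81.52 = 1.2267
(1−p)/p = 1.2267/2 = 0.6133  ⇒  p = 1/(1 + 0.6133) = 0.6198
Zs-191: 62.0%, Zs-193: 38.0%.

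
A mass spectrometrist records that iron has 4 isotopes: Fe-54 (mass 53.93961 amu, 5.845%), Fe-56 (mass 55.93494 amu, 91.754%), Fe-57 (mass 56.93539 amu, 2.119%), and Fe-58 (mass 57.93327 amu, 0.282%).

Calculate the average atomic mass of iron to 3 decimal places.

Weight each isotope mass by its fractional abundance: 0.05845 × 53.93961 + 0.91754 × 55.93494 + 0.02119 × 56.93539 + 0.00282 × 57.93327
= 3.152770 + 51.322545 + 1.206461 + 0.163372 = 55.845148 amu

55.845 amu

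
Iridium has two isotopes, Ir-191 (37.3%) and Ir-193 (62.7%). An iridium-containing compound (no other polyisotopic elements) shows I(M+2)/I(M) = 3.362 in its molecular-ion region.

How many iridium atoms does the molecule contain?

For n independent Ir atoms, I(M+2)/I(M) = n · (abundance Ir-193) / (abundance Ir-191) = n · 0.627/0.373.
n = 3.362 × 0.373/0.627 = 2.00 ≈ 2

2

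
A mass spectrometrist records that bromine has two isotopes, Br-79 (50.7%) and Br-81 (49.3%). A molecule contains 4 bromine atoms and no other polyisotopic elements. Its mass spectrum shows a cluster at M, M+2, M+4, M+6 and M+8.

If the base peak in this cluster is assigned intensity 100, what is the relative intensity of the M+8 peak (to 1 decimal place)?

15.8

(0.507 + 0.493)^4 gives M 0.0661, M+2 0.2570, M+4 0.3749, M+6 0.2430, M+8 0.0591; the largest is M+4.
P(M+4) = C(4,2) × 0.507^2 × 0.493^2 = 6 × 0.257049 × 0.243049 = 0.374853 (base)
P(M+8) = C(4,4) × 0.507^0 × 0.493^4 = 1 × 1.0000 × 0.05907282 = 0.059073
Relative intensity = 0.059073 / 0.374853 × 100 = 15.8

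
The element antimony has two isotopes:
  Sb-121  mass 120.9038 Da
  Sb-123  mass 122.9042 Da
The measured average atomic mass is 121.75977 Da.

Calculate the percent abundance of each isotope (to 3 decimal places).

Sb-121: 57.210%, Sb-123: 42.790%

Writing the weighted mean with unknown fraction x of Sb-121:
120.9038·x + 122.9042·(1 − x) = 121.75977
(120.9038 − 122.9042)·x = 121.75977 − 122.9042
x = -1.14443 / -2.0004 = 0.57210 → 57.210% Sb-121, 42.790% Sb-123.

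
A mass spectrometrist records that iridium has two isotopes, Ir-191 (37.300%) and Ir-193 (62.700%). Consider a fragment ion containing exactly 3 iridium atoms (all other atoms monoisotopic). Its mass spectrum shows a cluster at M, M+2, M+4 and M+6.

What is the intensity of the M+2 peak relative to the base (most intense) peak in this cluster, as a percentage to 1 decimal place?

59.5%

Term probabilities: M 0.0519, M+2 0.2617, M+4 0.4399, M+6 0.2465. Base peak = M+4.
P(M+4) = C(3,2) × 0.37300^1 × 0.62700^2 = 3 × 0.3730 × 0.393129 = 0.439911 (base)
P(M+2) = C(3,1) × 0.37300^2 × 0.62700^1 = 3 × 0.139129 × 0.6270 = 0.261702
Relative intensity = 0.261702 / 0.439911 × 100 = 59.5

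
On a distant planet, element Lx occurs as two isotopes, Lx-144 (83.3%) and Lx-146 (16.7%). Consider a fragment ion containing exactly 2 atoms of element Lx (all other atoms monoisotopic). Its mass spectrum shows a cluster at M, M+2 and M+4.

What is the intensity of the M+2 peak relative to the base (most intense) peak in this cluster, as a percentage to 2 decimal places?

40.10%

Binomial terms of (0.833 + 0.167)^2: M 0.6939, M+2 0.2782, M+4 0.0279 → M is the base peak.
P(M) = C(2,0) × 0.833^2 × 0.167^0 = 1 × 0.693889 × 1.0000 = 0.693889 (base)
P(M+2) = C(2,1) × 0.833^1 × 0.167^1 = 2 × 0.8330 × 0.1670 = 0.278222
Relative intensity = 0.278222 / 0.693889 × 100 = 40.10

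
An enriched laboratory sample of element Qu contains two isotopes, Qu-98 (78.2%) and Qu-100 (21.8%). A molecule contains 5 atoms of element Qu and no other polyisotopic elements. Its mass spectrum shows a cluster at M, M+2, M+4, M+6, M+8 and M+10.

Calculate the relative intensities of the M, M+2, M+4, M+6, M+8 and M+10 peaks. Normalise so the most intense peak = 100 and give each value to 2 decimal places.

71.74 : 100.00 : 55.75 : 15.54 : 2.17 : 0.12

Expanding (0.782 + 0.218)^5:
P(M) = 0.782^5 = 0.292438
P(M+2) = 5 × 0.782^4 × 0.218^1 = 0.407618
P(M+4) = 10 × 0.782^3 × 0.218^2 = 0.227265
P(M+6) = 10 × 0.782^2 × 0.218^3 = 0.063355
P(M+8) = 5 × 0.782^1 × 0.218^4 = 0.008831
P(M+10) = 0.218^5 = 0.000492
The M+2 peak is largest (0.407618); scaling to 100 gives 71.74 : 100.00 : 55.75 : 15.54 : 2.17 : 0.12.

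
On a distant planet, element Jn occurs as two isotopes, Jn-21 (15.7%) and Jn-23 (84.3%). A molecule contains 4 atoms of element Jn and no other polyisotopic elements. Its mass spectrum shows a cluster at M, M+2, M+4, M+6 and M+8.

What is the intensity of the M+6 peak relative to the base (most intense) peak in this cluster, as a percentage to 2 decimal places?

74.50%

(0.157 + 0.843)^4 gives M 0.0006, M+2 0.0130, M+4 0.1051, M+6 0.3762, M+8 0.5050; the largest is M+8.
P(M+8) = C(4,4) × 0.157^0 × 0.843^4 = 1 × 1.0000 × 0.505022 = 0.505022 (base)
P(M+6) = C(4,3) × 0.157^1 × 0.843^3 = 4 × 0.1570 × 0.59907711 = 0.376220
Relative intensity = 0.376220 / 0.505022 × 100 = 74.50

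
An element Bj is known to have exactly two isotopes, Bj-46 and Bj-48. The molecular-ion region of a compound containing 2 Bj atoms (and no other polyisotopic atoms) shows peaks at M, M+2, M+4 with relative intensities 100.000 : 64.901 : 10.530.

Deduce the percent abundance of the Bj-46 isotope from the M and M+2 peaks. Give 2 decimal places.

75.50%

If p is the fraction of Bj that is Bj-46, then I(M+2)/I(M) = [C(2,1)·p^1·(1−p)] / p^2 = 2·(1−p)/p = 64.901/100.000 = 0.6490
(1−p)/p = 0.6490/2 = 0.3245  ⇒  p = 1/(1 + 0.3245) = 0.7550
Bj-46: 75.50%, Bj-48: 24.50%.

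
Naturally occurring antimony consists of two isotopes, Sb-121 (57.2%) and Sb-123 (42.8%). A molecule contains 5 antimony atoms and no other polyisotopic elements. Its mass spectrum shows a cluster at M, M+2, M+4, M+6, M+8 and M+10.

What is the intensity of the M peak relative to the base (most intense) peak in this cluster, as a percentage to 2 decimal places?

17.86%

Term probabilities: M 0.0612, M+2 0.2291, M+4 0.3428, M+6 0.2565, M+8 0.0960, M+10 0.0144. Base peak = M+4.
P(M+4) = C(5,2) × 0.572^3 × 0.428^2 = 10 × 0.18714925 × 0.183184 = 0.342827 (base)
P(M) = C(5,0) × 0.572^5 × 0.428^0 = 1 × 0.06123224 × 1.0000 = 0.061232
Relative intensity = 0.061232 / 0.342827 × 100 = 17.86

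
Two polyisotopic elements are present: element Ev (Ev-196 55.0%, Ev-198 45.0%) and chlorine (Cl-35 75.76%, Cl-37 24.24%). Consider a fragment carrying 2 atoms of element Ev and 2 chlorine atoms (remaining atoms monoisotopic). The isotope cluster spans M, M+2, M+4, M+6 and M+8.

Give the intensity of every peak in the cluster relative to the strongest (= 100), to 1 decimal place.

Element Ev pattern (n=2): 0.3025 : 0.4950 : 0.2025
Chlorine pattern (n=2): 0.57395776 : 0.36728448 : 0.05875776
Convolve the two distributions (both contribute in 2-u steps):
  M: 0.3025×0.57395776 = 0.173622
  M+2: 0.3025×0.36728448 + 0.4950×0.57395776 = 0.395213
  M+4: 0.3025×0.05875776 + 0.4950×0.36728448 + 0.2025×0.57395776 = 0.315806
  M+6: 0.4950×0.05875776 + 0.2025×0.36728448 = 0.103460
  M+8: 0.2025×0.05875776 = 0.011898
Scale to base peak (0.395213) = 100: 43.9 : 100.0 : 79.9 : 26.2 : 3.0

43.9 : 100.0 : 79.9 : 26.2 : 3.0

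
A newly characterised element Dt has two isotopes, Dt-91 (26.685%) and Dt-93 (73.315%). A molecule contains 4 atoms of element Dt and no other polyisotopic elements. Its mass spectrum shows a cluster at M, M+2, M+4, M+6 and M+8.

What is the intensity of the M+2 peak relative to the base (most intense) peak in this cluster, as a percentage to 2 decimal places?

Binomial terms of (0.26685 + 0.73315)^4: M 0.0051, M+2 0.0557, M+4 0.2297, M+6 0.4206, M+8 0.2889 → M+6 is the base peak.
P(M+6) = C(4,3) × 0.26685^1 × 0.73315^3 = 4 × 0.26685 × 0.39407467 = 0.420635 (base)
P(M+2) = C(4,1) × 0.26685^3 × 0.73315^1 = 4 × 0.0190021 × 0.73315 = 0.055726
Relative intensity = 0.055726 / 0.420635 × 100 = 13.25

13.25%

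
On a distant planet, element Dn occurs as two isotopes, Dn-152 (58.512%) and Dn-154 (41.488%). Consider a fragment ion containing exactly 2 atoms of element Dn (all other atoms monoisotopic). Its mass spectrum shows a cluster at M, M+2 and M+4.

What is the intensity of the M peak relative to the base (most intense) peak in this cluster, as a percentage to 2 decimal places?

(0.58512 + 0.41488)^2 gives M 0.3424, M+2 0.4855, M+4 0.1721; the largest is M+2.
P(M+2) = C(2,1) × 0.58512^1 × 0.41488^1 = 2 × 0.58512 × 0.41488 = 0.485509 (base)
P(M) = C(2,0) × 0.58512^2 × 0.41488^0 = 1 × 0.34236541 × 1.0000 = 0.342365
Relative intensity = 0.342365 / 0.485509 × 100 = 70.52

70.52%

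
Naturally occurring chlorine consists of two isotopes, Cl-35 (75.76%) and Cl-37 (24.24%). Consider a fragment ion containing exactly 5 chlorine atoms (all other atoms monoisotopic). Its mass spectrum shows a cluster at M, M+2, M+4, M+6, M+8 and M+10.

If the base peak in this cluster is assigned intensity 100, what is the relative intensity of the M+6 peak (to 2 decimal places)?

Term probabilities: M 0.2496, M+2 0.3993, M+4 0.2555, M+6 0.0817, M+8 0.0131, M+10 0.0008. Base peak = M+2.
P(M+2) = C(5,1) × 0.7576^4 × 0.2424^1 = 5 × 0.32942751 × 0.2424 = 0.399266 (base)
P(M+6) = C(5,3) × 0.7576^2 × 0.2424^3 = 10 × 0.57395776 × 0.01424288 = 0.081748
Relative intensity = 0.081748 / 0.399266 × 100 = 20.47

20.47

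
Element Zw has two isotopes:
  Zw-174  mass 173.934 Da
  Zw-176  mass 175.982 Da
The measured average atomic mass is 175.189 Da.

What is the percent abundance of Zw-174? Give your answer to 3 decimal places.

With x = fraction of Zw-174 (so Zw-176 is 1 − x):
173.934·x + 175.982·(1 − x) = 175.189
(173.934 − 175.982)·x = 175.189 − 175.982
x = -0.793 / -2.048 = 0.38721 → 38.721% Zw-174, 61.279% Zw-176.

38.721%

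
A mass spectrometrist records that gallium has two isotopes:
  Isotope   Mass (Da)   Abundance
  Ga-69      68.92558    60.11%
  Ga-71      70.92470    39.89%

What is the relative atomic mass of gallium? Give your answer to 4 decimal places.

69.7230 Da

Average mass = Σ (abundance × isotope mass) = 0.6011 × 68.92558 + 0.3989 × 70.92470
= 41.431166 + 28.291863 = 69.723029 Da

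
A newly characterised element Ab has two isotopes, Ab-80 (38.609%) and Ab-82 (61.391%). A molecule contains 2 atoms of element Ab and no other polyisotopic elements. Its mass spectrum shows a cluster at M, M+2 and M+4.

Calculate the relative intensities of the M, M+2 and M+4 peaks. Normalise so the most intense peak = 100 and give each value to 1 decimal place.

Expanding (0.38609 + 0.61391)^2:
P(M) = 0.38609^2 = 0.149065
P(M+2) = 2 × 0.38609^1 × 0.61391^1 = 0.474049
P(M+4) = 0.61391^2 = 0.376885
The M+2 peak is largest (0.474049); scaling to 100 gives 31.4 : 100.0 : 79.5.

31.4 : 100.0 : 79.5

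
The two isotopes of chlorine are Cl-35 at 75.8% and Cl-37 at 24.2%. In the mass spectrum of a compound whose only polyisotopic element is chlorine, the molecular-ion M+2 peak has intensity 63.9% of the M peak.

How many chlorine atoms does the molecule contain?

2

With n Cl atoms, P(M+2)/P(M) = C(n,1)·p^(n−1)q / p^n = n·q/p = n · 0.242/0.758.
n = 0.639 × 0.758/0.242 = 2.00 ≈ 2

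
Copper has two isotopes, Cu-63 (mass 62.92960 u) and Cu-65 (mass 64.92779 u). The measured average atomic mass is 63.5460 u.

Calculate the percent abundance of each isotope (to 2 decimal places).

Cu-63: 69.15%, Cu-65: 30.85%

Let x be the fractional abundance of Cu-63; then Cu-65 has abundance 1 − x.
62.92960·x + 64.92779·(1 − x) = 63.5460
(62.92960 − 64.92779)·x = 63.5460 − 64.92779
x = -1.38179 / -1.99819 = 0.69152 → 69.15% Cu-63, 30.85% Cu-65.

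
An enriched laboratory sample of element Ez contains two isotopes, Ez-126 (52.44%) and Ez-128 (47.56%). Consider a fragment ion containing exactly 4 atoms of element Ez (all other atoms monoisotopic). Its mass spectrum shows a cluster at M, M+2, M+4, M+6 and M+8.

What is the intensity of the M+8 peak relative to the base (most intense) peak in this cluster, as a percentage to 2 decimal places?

13.71%

Term probabilities: M 0.0756, M+2 0.2743, M+4 0.3732, M+6 0.2257, M+8 0.0512. Base peak = M+4.
P(M+4) = C(4,2) × 0.5244^2 × 0.4756^2 = 6 × 0.27499536 × 0.22619536 = 0.373216 (base)
P(M+8) = C(4,4) × 0.5244^0 × 0.4756^4 = 1 × 1.0000 × 0.05116434 = 0.051164
Relative intensity = 0.051164 / 0.373216 × 100 = 13.71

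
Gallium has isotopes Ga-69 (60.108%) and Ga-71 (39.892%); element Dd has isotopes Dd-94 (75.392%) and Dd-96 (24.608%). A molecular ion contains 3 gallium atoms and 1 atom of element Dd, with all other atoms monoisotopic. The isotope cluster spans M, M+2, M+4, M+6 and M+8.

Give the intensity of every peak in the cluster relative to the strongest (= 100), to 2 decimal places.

Gallium pattern (n=3): 0.2171685 : 0.432386 : 0.2869625 : 0.063483
Element Dd pattern (n=1): 0.75392 : 0.24608
Convolve the two distributions (both contribute in 2-u steps):
  M: 0.2171685×0.75392 = 0.163728
  M+2: 0.2171685×0.24608 + 0.432386×0.75392 = 0.379425
  M+4: 0.432386×0.24608 + 0.2869625×0.75392 = 0.322748
  M+6: 0.2869625×0.24608 + 0.063483×0.75392 = 0.118477
  M+8: 0.063483×0.24608 = 0.015622
Scale to base peak (0.379425) = 100: 43.15 : 100.00 : 85.06 : 31.23 : 4.12

43.15 : 100.00 : 85.06 : 31.23 : 4.12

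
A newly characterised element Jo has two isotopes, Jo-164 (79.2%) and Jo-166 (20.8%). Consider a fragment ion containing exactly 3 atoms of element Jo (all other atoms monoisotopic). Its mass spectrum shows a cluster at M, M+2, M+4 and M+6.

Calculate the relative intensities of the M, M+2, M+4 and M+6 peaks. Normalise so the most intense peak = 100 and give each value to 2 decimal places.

100.00 : 78.79 : 20.69 : 1.81

Each Jo atom is independently Jo-164 (p = 0.792) or Jo-166 (q = 0.208); the cluster is the binomial expansion (p + q)^3.
P(M) = 0.792^3 = 0.496793
P(M+2) = 3 × 0.792^2 × 0.208^1 = 0.391413
P(M+4) = 3 × 0.792^1 × 0.208^2 = 0.102795
P(M+6) = 0.208^3 = 0.008999
The M peak is largest (0.496793); scaling to 100 gives 100.00 : 78.79 : 20.69 : 1.81.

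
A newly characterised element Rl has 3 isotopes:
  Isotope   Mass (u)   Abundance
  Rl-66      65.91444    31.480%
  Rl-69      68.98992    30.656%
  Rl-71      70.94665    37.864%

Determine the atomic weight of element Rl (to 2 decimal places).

Average mass = Σ (abundance × isotope mass) = 0.31480 × 65.91444 + 0.30656 × 68.98992 + 0.37864 × 70.94665
= 20.749866 + 21.149550 + 26.863240 = 68.762656 u

68.76 u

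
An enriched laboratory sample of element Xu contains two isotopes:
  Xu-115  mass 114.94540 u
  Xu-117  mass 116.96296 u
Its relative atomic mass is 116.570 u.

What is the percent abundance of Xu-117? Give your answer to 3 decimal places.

80.523%

Let x be the fractional abundance of Xu-115; then Xu-117 has abundance 1 − x.
114.94540·x + 116.96296·(1 − x) = 116.570
(114.94540 − 116.96296)·x = 116.570 − 116.96296
x = -0.39296 / -2.01756 = 0.19477 → 19.477% Xu-115, 80.523% Xu-117.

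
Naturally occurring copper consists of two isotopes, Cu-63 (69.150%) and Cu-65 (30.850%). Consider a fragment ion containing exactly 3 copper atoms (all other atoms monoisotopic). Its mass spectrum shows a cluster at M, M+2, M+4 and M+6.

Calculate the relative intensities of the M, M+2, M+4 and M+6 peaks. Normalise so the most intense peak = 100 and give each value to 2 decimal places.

74.72 : 100.00 : 44.61 : 6.63

The 3 Cu atoms are independent, so intensities follow the terms of (0.69150 + 0.30850)^3.
P(M) = 0.69150^3 = 0.330656
P(M+2) = 3 × 0.69150^2 × 0.30850^1 = 0.442548
P(M+4) = 3 × 0.69150^1 × 0.30850^2 = 0.197435
P(M+6) = 0.30850^3 = 0.029361
The M+2 peak is largest (0.442548); scaling to 100 gives 74.72 : 100.00 : 44.61 : 6.63.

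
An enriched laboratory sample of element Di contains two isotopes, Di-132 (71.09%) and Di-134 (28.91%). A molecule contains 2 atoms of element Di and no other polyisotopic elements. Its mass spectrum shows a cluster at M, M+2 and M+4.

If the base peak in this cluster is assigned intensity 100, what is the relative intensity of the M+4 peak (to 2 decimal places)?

16.54

(0.7109 + 0.2891)^2 gives M 0.5054, M+2 0.4110, M+4 0.0836; the largest is M.
P(M) = C(2,0) × 0.7109^2 × 0.2891^0 = 1 × 0.50537881 × 1.0000 = 0.505379 (base)
P(M+4) = C(2,2) × 0.7109^0 × 0.2891^2 = 1 × 1.0000 × 0.08357881 = 0.083579
Relative intensity = 0.083579 / 0.505379 × 100 = 16.54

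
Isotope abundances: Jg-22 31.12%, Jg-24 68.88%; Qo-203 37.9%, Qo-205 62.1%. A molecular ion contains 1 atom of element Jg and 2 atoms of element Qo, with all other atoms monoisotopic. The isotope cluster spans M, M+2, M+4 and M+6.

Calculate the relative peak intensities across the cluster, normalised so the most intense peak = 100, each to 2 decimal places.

10.06 : 55.25 : 100.00 : 59.79

Element Jg pattern (n=1): 0.3112 : 0.6888
Element Qo pattern (n=2): 0.143641 : 0.470718 : 0.385641
Convolve the two distributions (both contribute in 2-u steps):
  M: 0.3112×0.143641 = 0.044701
  M+2: 0.3112×0.470718 + 0.6888×0.143641 = 0.245427
  M+4: 0.3112×0.385641 + 0.6888×0.470718 = 0.444242
  M+6: 0.6888×0.385641 = 0.265630
Scale to base peak (0.444242) = 100: 10.06 : 55.25 : 100.00 : 59.79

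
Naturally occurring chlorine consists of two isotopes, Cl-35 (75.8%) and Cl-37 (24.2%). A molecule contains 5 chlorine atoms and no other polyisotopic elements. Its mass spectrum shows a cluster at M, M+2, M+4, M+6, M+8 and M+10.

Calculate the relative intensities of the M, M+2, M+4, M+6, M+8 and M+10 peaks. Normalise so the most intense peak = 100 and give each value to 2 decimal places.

Expanding (0.758 + 0.242)^5:
P(M) = 0.758^5 = 0.250234
P(M+2) = 5 × 0.758^4 × 0.242^1 = 0.399450
P(M+4) = 10 × 0.758^3 × 0.242^2 = 0.255058
P(M+6) = 10 × 0.758^2 × 0.242^3 = 0.081430
P(M+8) = 5 × 0.758^1 × 0.242^4 = 0.012999
P(M+10) = 0.242^5 = 0.000830
The M+2 peak is largest (0.399450); scaling to 100 gives 62.64 : 100.00 : 63.85 : 20.39 : 3.25 : 0.21.

62.64 : 100.00 : 63.85 : 20.39 : 3.25 : 0.21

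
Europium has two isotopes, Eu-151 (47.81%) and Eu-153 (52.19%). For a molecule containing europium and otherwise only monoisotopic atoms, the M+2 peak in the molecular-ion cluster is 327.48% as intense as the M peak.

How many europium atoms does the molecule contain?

For n independent Eu atoms, I(M+2)/I(M) = n · (abundance Eu-153) / (abundance Eu-151) = n · 0.5219/0.4781.
n = 3.2748 × 0.4781/0.5219 = 3.00 ≈ 3

3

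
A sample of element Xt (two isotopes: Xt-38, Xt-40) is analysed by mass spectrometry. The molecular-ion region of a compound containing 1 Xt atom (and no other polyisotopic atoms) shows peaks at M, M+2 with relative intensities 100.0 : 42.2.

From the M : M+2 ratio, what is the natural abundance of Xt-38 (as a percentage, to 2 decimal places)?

70.32%

Write p for the Xt-38 fraction. I(M+2)/I(M) = [C(1,1)·p^0·(1−p)] / p^1 = 1·(1−p)/p = 42.2/100.0 = 0.4220
(1−p)/p = 0.4220/1 = 0.4220  ⇒  p = 1/(1 + 0.4220) = 0.7032
Xt-38: 70.32%, Xt-40: 29.68%.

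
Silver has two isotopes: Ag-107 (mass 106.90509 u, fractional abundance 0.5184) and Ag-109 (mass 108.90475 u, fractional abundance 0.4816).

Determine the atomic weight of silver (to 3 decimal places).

Ar = Σ fᵢ·mᵢ = 0.5184 × 106.90509 + 0.4816 × 108.90475
= 55.419599 + 52.448528 = 107.868127 u

107.868 u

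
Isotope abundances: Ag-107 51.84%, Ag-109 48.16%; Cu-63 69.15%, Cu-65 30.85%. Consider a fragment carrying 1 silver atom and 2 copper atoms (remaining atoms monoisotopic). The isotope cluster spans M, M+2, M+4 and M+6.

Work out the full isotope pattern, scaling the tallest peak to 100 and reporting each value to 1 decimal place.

54.9 : 100.0 : 56.4 : 10.2

Silver pattern (n=1): 0.5184 : 0.4816
Copper pattern (n=2): 0.47817225 : 0.4266555 : 0.09517225
Convolve the two distributions (both contribute in 2-u steps):
  M: 0.5184×0.47817225 = 0.247884
  M+2: 0.5184×0.4266555 + 0.4816×0.47817225 = 0.451466
  M+4: 0.5184×0.09517225 + 0.4816×0.4266555 = 0.254815
  M+6: 0.4816×0.09517225 = 0.045835
Scale to base peak (0.451466) = 100: 54.9 : 100.0 : 56.4 : 10.2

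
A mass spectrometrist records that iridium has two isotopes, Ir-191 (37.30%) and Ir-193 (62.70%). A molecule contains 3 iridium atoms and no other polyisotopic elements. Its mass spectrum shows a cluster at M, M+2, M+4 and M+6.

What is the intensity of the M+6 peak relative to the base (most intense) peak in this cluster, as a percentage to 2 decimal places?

56.03%

(0.3730 + 0.6270)^3 gives M 0.0519, M+2 0.2617, M+4 0.4399, M+6 0.2465; the largest is M+4.
P(M+4) = C(3,2) × 0.3730^1 × 0.6270^2 = 3 × 0.3730 × 0.393129 = 0.439911 (base)
P(M+6) = C(3,3) × 0.3730^0 × 0.6270^3 = 1 × 1.0000 × 0.24649188 = 0.246492
Relative intensity = 0.246492 / 0.439911 × 100 = 56.03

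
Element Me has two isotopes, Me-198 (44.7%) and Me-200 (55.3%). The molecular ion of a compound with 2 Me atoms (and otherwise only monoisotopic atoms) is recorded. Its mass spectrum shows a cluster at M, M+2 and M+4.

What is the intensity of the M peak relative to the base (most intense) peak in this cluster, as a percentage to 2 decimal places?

40.42%

(0.447 + 0.553)^2 gives M 0.1998, M+2 0.4944, M+4 0.3058; the largest is M+2.
P(M+2) = C(2,1) × 0.447^1 × 0.553^1 = 2 × 0.4470 × 0.5530 = 0.494382 (base)
P(M) = C(2,0) × 0.447^2 × 0.553^0 = 1 × 0.199809 × 1.0000 = 0.199809
Relative intensity = 0.199809 / 0.494382 × 100 = 40.42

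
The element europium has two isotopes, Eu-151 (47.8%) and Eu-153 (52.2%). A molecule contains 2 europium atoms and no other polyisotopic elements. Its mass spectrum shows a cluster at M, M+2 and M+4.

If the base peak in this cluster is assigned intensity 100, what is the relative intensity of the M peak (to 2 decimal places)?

(0.478 + 0.522)^2 gives M 0.2285, M+2 0.4990, M+4 0.2725; the largest is M+2.
P(M+2) = C(2,1) × 0.478^1 × 0.522^1 = 2 × 0.4780 × 0.5220 = 0.499032 (base)
P(M) = C(2,0) × 0.478^2 × 0.522^0 = 1 × 0.228484 × 1.0000 = 0.228484
Relative intensity = 0.228484 / 0.499032 × 100 = 45.79

45.79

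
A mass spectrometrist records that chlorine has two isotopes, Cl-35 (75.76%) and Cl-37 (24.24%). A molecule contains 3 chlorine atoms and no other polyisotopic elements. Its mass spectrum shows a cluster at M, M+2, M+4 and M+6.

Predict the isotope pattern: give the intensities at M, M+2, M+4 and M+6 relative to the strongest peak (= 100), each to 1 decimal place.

Expanding (0.7576 + 0.2424)^3:
P(M) = 0.7576^3 = 0.434830
P(M+2) = 3 × 0.7576^2 × 0.2424^1 = 0.417382
P(M+4) = 3 × 0.7576^1 × 0.2424^2 = 0.133545
P(M+6) = 0.2424^3 = 0.014243
The M peak is largest (0.434830); scaling to 100 gives 100.0 : 96.0 : 30.7 : 3.3.

100.0 : 96.0 : 30.7 : 3.3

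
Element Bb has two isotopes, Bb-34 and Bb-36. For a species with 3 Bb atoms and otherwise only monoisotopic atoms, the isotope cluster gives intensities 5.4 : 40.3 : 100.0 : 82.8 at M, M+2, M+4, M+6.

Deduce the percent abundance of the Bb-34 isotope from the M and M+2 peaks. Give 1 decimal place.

28.7%

If p is the fraction of Bb that is Bb-34, then I(M+2)/I(M) = [C(3,1)·p^2·(1−p)] / p^3 = 3·(1−p)/p = 40.3/5.4 = 7.4630
(1−p)/p = 7.4630/3 = 2.4877  ⇒  p = 1/(1 + 2.4877) = 0.2867
Bb-34: 28.7%, Bb-36: 71.3%.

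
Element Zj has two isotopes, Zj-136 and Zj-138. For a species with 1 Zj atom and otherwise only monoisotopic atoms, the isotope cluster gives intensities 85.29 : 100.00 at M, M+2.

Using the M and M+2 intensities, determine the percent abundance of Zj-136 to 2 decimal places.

46.03%

Let p = fractional abundance of Zj-136. I(M+2)/I(M) = [C(1,1)·p^0·(1−p)] / p^1 = 1·(1−p)/p = 100.00/85.29 = 1.1725
(1−p)/p = 1.1725/1 = 1.1725  ⇒  p = 1/(1 + 1.1725) = 0.4603
Zj-136: 46.03%, Zj-138: 53.97%.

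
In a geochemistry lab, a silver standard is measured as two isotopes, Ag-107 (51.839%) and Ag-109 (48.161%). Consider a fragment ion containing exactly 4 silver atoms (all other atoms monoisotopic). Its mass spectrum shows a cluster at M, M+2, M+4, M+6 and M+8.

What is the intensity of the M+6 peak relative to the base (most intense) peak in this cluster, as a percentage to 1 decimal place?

61.9%

(0.51839 + 0.48161)^4 gives M 0.0722, M+2 0.2684, M+4 0.3740, M+6 0.2316, M+8 0.0538; the largest is M+4.
P(M+4) = C(4,2) × 0.51839^2 × 0.48161^2 = 6 × 0.26872819 × 0.23194819 = 0.373986 (base)
P(M+6) = C(4,3) × 0.51839^1 × 0.48161^3 = 4 × 0.51839 × 0.11170857 = 0.231634
Relative intensity = 0.231634 / 0.373986 × 100 = 61.9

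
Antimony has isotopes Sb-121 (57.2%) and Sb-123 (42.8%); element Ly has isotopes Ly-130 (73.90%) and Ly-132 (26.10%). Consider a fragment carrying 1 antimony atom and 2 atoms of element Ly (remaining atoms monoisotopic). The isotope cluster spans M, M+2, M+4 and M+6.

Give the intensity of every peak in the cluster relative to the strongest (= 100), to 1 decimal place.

Antimony pattern (n=1): 0.5720 : 0.4280
Element Ly pattern (n=2): 0.546121 : 0.385758 : 0.068121
Convolve the two distributions (both contribute in 2-u steps):
  M: 0.5720×0.546121 = 0.312381
  M+2: 0.5720×0.385758 + 0.4280×0.546121 = 0.454393
  M+4: 0.5720×0.068121 + 0.4280×0.385758 = 0.204070
  M+6: 0.4280×0.068121 = 0.029156
Scale to base peak (0.454393) = 100: 68.7 : 100.0 : 44.9 : 6.4

68.7 : 100.0 : 44.9 : 6.4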